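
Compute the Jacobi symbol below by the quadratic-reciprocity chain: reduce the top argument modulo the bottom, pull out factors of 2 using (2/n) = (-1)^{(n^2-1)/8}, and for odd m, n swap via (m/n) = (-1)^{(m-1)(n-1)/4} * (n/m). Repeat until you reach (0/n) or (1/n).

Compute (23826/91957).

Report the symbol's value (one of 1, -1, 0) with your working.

factor out 2^1: 23826 = 2^1·11913; with 91957 mod 8 = 5, (2/91957) = -1; sign now -1; continue with (11913/91957)
flip (11913/91957) -> (91957/11913): both odd, 11913 mod 4 = 1, 91957 mod 4 = 1, so the flip contributes +1; sign now -1
(91957/11913): 91957 mod 11913 = 8566, so (91957/11913) = (8566/11913)
factor out 2^1: 8566 = 2^1·4283; with 11913 mod 8 = 1, (2/11913) = +1; sign now -1; continue with (4283/11913)
flip (4283/11913) -> (11913/4283): both odd, 4283 mod 4 = 3, 11913 mod 4 = 1, so the flip contributes +1; sign now -1
(11913/4283): 11913 mod 4283 = 3347, so (11913/4283) = (3347/4283)
flip (3347/4283) -> (4283/3347): both odd, 3347 mod 4 = 3, 4283 mod 4 = 3, so the flip contributes -1; sign now +1
(4283/3347): 4283 mod 3347 = 936, so (4283/3347) = (936/3347)
factor out 2^3: 936 = 2^3·117; with 3347 mod 8 = 3, (2/3347) = -1; sign now -1; continue with (117/3347)
flip (117/3347) -> (3347/117): both odd, 117 mod 4 = 1, 3347 mod 4 = 3, so the flip contributes +1; sign now -1
(3347/117): 3347 mod 117 = 71, so (3347/117) = (71/117)
flip (71/117) -> (117/71): both odd, 71 mod 4 = 3, 117 mod 4 = 1, so the flip contributes +1; sign now -1
(117/71): 117 mod 71 = 46, so (117/71) = (46/71)
factor out 2^1: 46 = 2^1·23; with 71 mod 8 = 7, (2/71) = +1; sign now -1; continue with (23/71)
flip (23/71) -> (71/23): both odd, 23 mod 4 = 3, 71 mod 4 = 3, so the flip contributes -1; sign now +1
(71/23): 71 mod 23 = 2, so (71/23) = (2/23)
factor out 2^1: 2 = 2^1·1; with 23 mod 8 = 7, (2/23) = +1; sign now +1; continue with (1/23)
reached (1/23) = 1, so the symbol is +1

1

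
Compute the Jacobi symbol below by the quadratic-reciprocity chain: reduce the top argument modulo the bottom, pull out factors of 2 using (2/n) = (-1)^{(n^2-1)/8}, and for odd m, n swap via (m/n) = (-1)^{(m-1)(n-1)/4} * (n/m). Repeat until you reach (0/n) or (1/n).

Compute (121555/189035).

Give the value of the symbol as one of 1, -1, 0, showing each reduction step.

0

flip (121555/189035) -> (189035/121555): both odd, 121555 mod 4 = 3, 189035 mod 4 = 3, so the flip contributes -1; sign now -1
(189035/121555): 189035 mod 121555 = 67480, so (189035/121555) = (67480/121555)
factor out 2^3: 67480 = 2^3·8435; with 121555 mod 8 = 3, (2/121555) = -1; sign now +1; continue with (8435/121555)
flip (8435/121555) -> (121555/8435): both odd, 8435 mod 4 = 3, 121555 mod 4 = 3, so the flip contributes -1; sign now -1
(121555/8435): 121555 mod 8435 = 3465, so (121555/8435) = (3465/8435)
flip (3465/8435) -> (8435/3465): both odd, 3465 mod 4 = 1, 8435 mod 4 = 3, so the flip contributes +1; sign now -1
(8435/3465): 8435 mod 3465 = 1505, so (8435/3465) = (1505/3465)
flip (1505/3465) -> (3465/1505): both odd, 1505 mod 4 = 1, 3465 mod 4 = 1, so the flip contributes +1; sign now -1
(3465/1505): 3465 mod 1505 = 455, so (3465/1505) = (455/1505)
flip (455/1505) -> (1505/455): both odd, 455 mod 4 = 3, 1505 mod 4 = 1, so the flip contributes +1; sign now -1
(1505/455): 1505 mod 455 = 140, so (1505/455) = (140/455)
factor out 2^2: 140 = 2^2·35; with 455 mod 8 = 7, (2/455) = +1; sign now -1; continue with (35/455)
flip (35/455) -> (455/35): both odd, 35 mod 4 = 3, 455 mod 4 = 3, so the flip contributes -1; sign now +1
(455/35): 455 mod 35 = 0, so (455/35) = (0/35)
reached (0/35); gcd(a, n) > 1, so (0/35) = 0 and the symbol is 0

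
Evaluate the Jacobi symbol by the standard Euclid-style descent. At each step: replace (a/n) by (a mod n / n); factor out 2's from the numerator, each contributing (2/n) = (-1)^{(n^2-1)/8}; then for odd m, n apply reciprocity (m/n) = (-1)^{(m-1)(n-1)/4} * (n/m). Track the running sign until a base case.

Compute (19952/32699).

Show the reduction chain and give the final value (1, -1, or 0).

factor out 2^4: 19952 = 2^4·1247; with 32699 mod 8 = 3, (2/32699) = -1; sign now +1; continue with (1247/32699)
flip (1247/32699) -> (32699/1247): both odd, 1247 mod 4 = 3, 32699 mod 4 = 3, so the flip contributes -1; sign now -1
(32699/1247): 32699 mod 1247 = 277, so (32699/1247) = (277/1247)
flip (277/1247) -> (1247/277): both odd, 277 mod 4 = 1, 1247 mod 4 = 3, so the flip contributes +1; sign now -1
(1247/277): 1247 mod 277 = 139, so (1247/277) = (139/277)
flip (139/277) -> (277/139): both odd, 139 mod 4 = 3, 277 mod 4 = 1, so the flip contributes +1; sign now -1
(277/139): 277 mod 139 = 138, so (277/139) = (138/139)
factor out 2^1: 138 = 2^1·69; with 139 mod 8 = 3, (2/139) = -1; sign now +1; continue with (69/139)
flip (69/139) -> (139/69): both odd, 69 mod 4 = 1, 139 mod 4 = 3, so the flip contributes +1; sign now +1
(139/69): 139 mod 69 = 1, so (139/69) = (1/69)
reached (1/69) = 1, so the symbol is +1

1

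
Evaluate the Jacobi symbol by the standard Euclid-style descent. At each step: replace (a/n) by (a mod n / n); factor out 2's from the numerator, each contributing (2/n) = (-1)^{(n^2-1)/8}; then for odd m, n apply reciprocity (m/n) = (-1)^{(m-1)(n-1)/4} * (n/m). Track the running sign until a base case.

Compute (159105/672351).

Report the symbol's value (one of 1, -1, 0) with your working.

flip (159105/672351) -> (672351/159105): both odd, 159105 mod 4 = 1, 672351 mod 4 = 3, so the flip contributes +1; sign now +1
(672351/159105): 672351 mod 159105 = 35931, so (672351/159105) = (35931/159105)
flip (35931/159105) -> (159105/35931): both odd, 35931 mod 4 = 3, 159105 mod 4 = 1, so the flip contributes +1; sign now +1
(159105/35931): 159105 mod 35931 = 15381, so (159105/35931) = (15381/35931)
flip (15381/35931) -> (35931/15381): both odd, 15381 mod 4 = 1, 35931 mod 4 = 3, so the flip contributes +1; sign now +1
(35931/15381): 35931 mod 15381 = 5169, so (35931/15381) = (5169/15381)
flip (5169/15381) -> (15381/5169): both odd, 5169 mod 4 = 1, 15381 mod 4 = 1, so the flip contributes +1; sign now +1
(15381/5169): 15381 mod 5169 = 5043, so (15381/5169) = (5043/5169)
flip (5043/5169) -> (5169/5043): both odd, 5043 mod 4 = 3, 5169 mod 4 = 1, so the flip contributes +1; sign now +1
(5169/5043): 5169 mod 5043 = 126, so (5169/5043) = (126/5043)
factor out 2^1: 126 = 2^1·63; with 5043 mod 8 = 3, (2/5043) = -1; sign now -1; continue with (63/5043)
flip (63/5043) -> (5043/63): both odd, 63 mod 4 = 3, 5043 mod 4 = 3, so the flip contributes -1; sign now +1
(5043/63): 5043 mod 63 = 3, so (5043/63) = (3/63)
flip (3/63) -> (63/3): both odd, 3 mod 4 = 3, 63 mod 4 = 3, so the flip contributes -1; sign now -1
(63/3): 63 mod 3 = 0, so (63/3) = (0/3)
reached (0/3); gcd(a, n) > 1, so (0/3) = 0 and the symbol is 0

0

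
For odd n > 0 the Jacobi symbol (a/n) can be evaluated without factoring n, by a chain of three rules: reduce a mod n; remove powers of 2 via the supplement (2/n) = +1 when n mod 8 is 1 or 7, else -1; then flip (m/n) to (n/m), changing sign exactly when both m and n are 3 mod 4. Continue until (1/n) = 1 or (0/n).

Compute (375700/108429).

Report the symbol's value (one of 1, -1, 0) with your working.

(375700/108429) = (50413/108429)   [reduce mod 108429]
reciprocity: (50413/108429) = +1·(108429/50413) since 50413 mod 4 = 1, 108429 mod 4 = 1; sign now +1
(108429/50413) = (7603/50413)   [reduce mod 50413]
reciprocity: (7603/50413) = +1·(50413/7603) since 7603 mod 4 = 3, 50413 mod 4 = 1; sign now +1
(50413/7603) = (4795/7603)   [reduce mod 7603]
reciprocity: (4795/7603) = -1·(7603/4795) since 4795 mod 4 = 3, 7603 mod 4 = 3; sign now -1
(7603/4795) = (2808/4795)   [reduce mod 4795]
2808 = 2^3·351; (2/4795) = -1 since 4795 mod 8 = 3, so (2808/4795) = (-1)^3·(351/4795); sign now +1
reciprocity: (351/4795) = -1·(4795/351) since 351 mod 4 = 3, 4795 mod 4 = 3; sign now -1
(4795/351) = (232/351)   [reduce mod 351]
232 = 2^3·29; (2/351) = +1 since 351 mod 8 = 7, so (232/351) = (+1)^3·(29/351); sign now -1
reciprocity: (29/351) = +1·(351/29) since 29 mod 4 = 1, 351 mod 4 = 3; sign now -1
(351/29) = (3/29)   [reduce mod 29]
reciprocity: (3/29) = +1·(29/3) since 3 mod 4 = 3, 29 mod 4 = 1; sign now -1
(29/3) = (2/3)   [reduce mod 3]
2 = 2^1·1; (2/3) = -1 since 3 mod 8 = 3, so (2/3) = (-1)^1·(1/3); sign now +1
(1/3) = 1; final value = sign = +1

1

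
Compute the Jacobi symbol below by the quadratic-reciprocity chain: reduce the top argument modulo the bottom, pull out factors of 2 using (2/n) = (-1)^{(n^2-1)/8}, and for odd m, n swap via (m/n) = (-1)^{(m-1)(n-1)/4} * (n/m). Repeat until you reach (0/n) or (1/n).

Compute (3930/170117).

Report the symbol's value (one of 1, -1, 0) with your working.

3930 = 2^1·1965; (2/170117) = -1 since 170117 mod 8 = 5, so (3930/170117) = (-1)^1·(1965/170117); sign now -1
reciprocity: (1965/170117) = +1·(170117/1965) since 1965 mod 4 = 1, 170117 mod 4 = 1; sign now -1
(170117/1965) = (1127/1965)   [reduce mod 1965]
reciprocity: (1127/1965) = +1·(1965/1127) since 1127 mod 4 = 3, 1965 mod 4 = 1; sign now -1
(1965/1127) = (838/1127)   [reduce mod 1127]
838 = 2^1·419; (2/1127) = +1 since 1127 mod 8 = 7, so (838/1127) = (+1)^1·(419/1127); sign now -1
reciprocity: (419/1127) = -1·(1127/419) since 419 mod 4 = 3, 1127 mod 4 = 3; sign now +1
(1127/419) = (289/419)   [reduce mod 419]
reciprocity: (289/419) = +1·(419/289) since 289 mod 4 = 1, 419 mod 4 = 3; sign now +1
(419/289) = (130/289)   [reduce mod 289]
130 = 2^1·65; (2/289) = +1 since 289 mod 8 = 1, so (130/289) = (+1)^1·(65/289); sign now +1
reciprocity: (65/289) = +1·(289/65) since 65 mod 4 = 1, 289 mod 4 = 1; sign now +1
(289/65) = (29/65)   [reduce mod 65]
reciprocity: (29/65) = +1·(65/29) since 29 mod 4 = 1, 65 mod 4 = 1; sign now +1
(65/29) = (7/29)   [reduce mod 29]
reciprocity: (7/29) = +1·(29/7) since 7 mod 4 = 3, 29 mod 4 = 1; sign now +1
(29/7) = (1/7)   [reduce mod 7]
(1/7) = 1; final value = sign = +1

1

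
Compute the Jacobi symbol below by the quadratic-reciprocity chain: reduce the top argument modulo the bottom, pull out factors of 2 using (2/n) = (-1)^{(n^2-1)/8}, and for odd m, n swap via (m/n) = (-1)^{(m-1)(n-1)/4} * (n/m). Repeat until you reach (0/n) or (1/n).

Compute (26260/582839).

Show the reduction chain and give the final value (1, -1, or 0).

-1

26260 = 2^2·6565; (2/582839) = +1 since 582839 mod 8 = 7, so (26260/582839) = (+1)^2·(6565/582839); sign now +1
reciprocity: (6565/582839) = +1·(582839/6565) since 6565 mod 4 = 1, 582839 mod 4 = 3; sign now +1
(582839/6565) = (5119/6565)   [reduce mod 6565]
reciprocity: (5119/6565) = +1·(6565/5119) since 5119 mod 4 = 3, 6565 mod 4 = 1; sign now +1
(6565/5119) = (1446/5119)   [reduce mod 5119]
1446 = 2^1·723; (2/5119) = +1 since 5119 mod 8 = 7, so (1446/5119) = (+1)^1·(723/5119); sign now +1
reciprocity: (723/5119) = -1·(5119/723) since 723 mod 4 = 3, 5119 mod 4 = 3; sign now -1
(5119/723) = (58/723)   [reduce mod 723]
58 = 2^1·29; (2/723) = -1 since 723 mod 8 = 3, so (58/723) = (-1)^1·(29/723); sign now +1
reciprocity: (29/723) = +1·(723/29) since 29 mod 4 = 1, 723 mod 4 = 3; sign now +1
(723/29) = (27/29)   [reduce mod 29]
reciprocity: (27/29) = +1·(29/27) since 27 mod 4 = 3, 29 mod 4 = 1; sign now +1
(29/27) = (2/27)   [reduce mod 27]
2 = 2^1·1; (2/27) = -1 since 27 mod 8 = 3, so (2/27) = (-1)^1·(1/27); sign now -1
(1/27) = 1; final value = sign = -1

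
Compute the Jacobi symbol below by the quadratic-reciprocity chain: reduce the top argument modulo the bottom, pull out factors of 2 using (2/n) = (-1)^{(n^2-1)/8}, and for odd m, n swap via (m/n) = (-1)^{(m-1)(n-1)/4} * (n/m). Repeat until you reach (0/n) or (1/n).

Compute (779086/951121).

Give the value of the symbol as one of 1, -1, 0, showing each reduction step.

779086 = 2^1·389543; (2/951121) = +1 since 951121 mod 8 = 1, so (779086/951121) = (+1)^1·(389543/951121); sign now +1
reciprocity: (389543/951121) = +1·(951121/389543) since 389543 mod 4 = 3, 951121 mod 4 = 1; sign now +1
(951121/389543) = (172035/389543)   [reduce mod 389543]
reciprocity: (172035/389543) = -1·(389543/172035) since 172035 mod 4 = 3, 389543 mod 4 = 3; sign now -1
(389543/172035) = (45473/172035)   [reduce mod 172035]
reciprocity: (45473/172035) = +1·(172035/45473) since 45473 mod 4 = 1, 172035 mod 4 = 3; sign now -1
(172035/45473) = (35616/45473)   [reduce mod 45473]
35616 = 2^5·1113; (2/45473) = +1 since 45473 mod 8 = 1, so (35616/45473) = (+1)^5·(1113/45473); sign now -1
reciprocity: (1113/45473) = +1·(45473/1113) since 1113 mod 4 = 1, 45473 mod 4 = 1; sign now -1
(45473/1113) = (953/1113)   [reduce mod 1113]
reciprocity: (953/1113) = +1·(1113/953) since 953 mod 4 = 1, 1113 mod 4 = 1; sign now -1
(1113/953) = (160/953)   [reduce mod 953]
160 = 2^5·5; (2/953) = +1 since 953 mod 8 = 1, so (160/953) = (+1)^5·(5/953); sign now -1
reciprocity: (5/953) = +1·(953/5) since 5 mod 4 = 1, 953 mod 4 = 1; sign now -1
(953/5) = (3/5)   [reduce mod 5]
reciprocity: (3/5) = +1·(5/3) since 3 mod 4 = 3, 5 mod 4 = 1; sign now -1
(5/3) = (2/3)   [reduce mod 3]
2 = 2^1·1; (2/3) = -1 since 3 mod 8 = 3, so (2/3) = (-1)^1·(1/3); sign now +1
(1/3) = 1; final value = sign = +1

1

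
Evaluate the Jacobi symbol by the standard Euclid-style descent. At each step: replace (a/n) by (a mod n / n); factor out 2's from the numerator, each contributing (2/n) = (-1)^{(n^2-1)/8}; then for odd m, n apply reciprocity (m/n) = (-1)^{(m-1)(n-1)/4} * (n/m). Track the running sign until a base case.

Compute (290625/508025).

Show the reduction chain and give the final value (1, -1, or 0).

0

flip (290625/508025) -> (508025/290625): both odd, 290625 mod 4 = 1, 508025 mod 4 = 1, so the flip contributes +1; sign now +1
(508025/290625): 508025 mod 290625 = 217400, so (508025/290625) = (217400/290625)
factor out 2^3: 217400 = 2^3·27175; with 290625 mod 8 = 1, (2/290625) = +1; sign now +1; continue with (27175/290625)
flip (27175/290625) -> (290625/27175): both odd, 27175 mod 4 = 3, 290625 mod 4 = 1, so the flip contributes +1; sign now +1
(290625/27175): 290625 mod 27175 = 18875, so (290625/27175) = (18875/27175)
flip (18875/27175) -> (27175/18875): both odd, 18875 mod 4 = 3, 27175 mod 4 = 3, so the flip contributes -1; sign now -1
(27175/18875): 27175 mod 18875 = 8300, so (27175/18875) = (8300/18875)
factor out 2^2: 8300 = 2^2·2075; with 18875 mod 8 = 3, (2/18875) = -1; sign now -1; continue with (2075/18875)
flip (2075/18875) -> (18875/2075): both odd, 2075 mod 4 = 3, 18875 mod 4 = 3, so the flip contributes -1; sign now +1
(18875/2075): 18875 mod 2075 = 200, so (18875/2075) = (200/2075)
factor out 2^3: 200 = 2^3·25; with 2075 mod 8 = 3, (2/2075) = -1; sign now -1; continue with (25/2075)
flip (25/2075) -> (2075/25): both odd, 25 mod 4 = 1, 2075 mod 4 = 3, so the flip contributes +1; sign now -1
(2075/25): 2075 mod 25 = 0, so (2075/25) = (0/25)
reached (0/25); gcd(a, n) > 1, so (0/25) = 0 and the symbol is 0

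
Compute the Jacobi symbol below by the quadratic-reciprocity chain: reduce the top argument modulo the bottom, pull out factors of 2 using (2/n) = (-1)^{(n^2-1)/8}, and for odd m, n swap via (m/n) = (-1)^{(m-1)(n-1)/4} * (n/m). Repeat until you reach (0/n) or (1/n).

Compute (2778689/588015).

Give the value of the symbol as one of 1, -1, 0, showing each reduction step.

(2778689/588015): 2778689 mod 588015 = 426629, so (2778689/588015) = (426629/588015)
flip (426629/588015) -> (588015/426629): both odd, 426629 mod 4 = 1, 588015 mod 4 = 3, so the flip contributes +1; sign now +1
(588015/426629): 588015 mod 426629 = 161386, so (588015/426629) = (161386/426629)
factor out 2^1: 161386 = 2^1·80693; with 426629 mod 8 = 5, (2/426629) = -1; sign now -1; continue with (80693/426629)
flip (80693/426629) -> (426629/80693): both odd, 80693 mod 4 = 1, 426629 mod 4 = 1, so the flip contributes +1; sign now -1
(426629/80693): 426629 mod 80693 = 23164, so (426629/80693) = (23164/80693)
factor out 2^2: 23164 = 2^2·5791; with 80693 mod 8 = 5, (2/80693) = -1; sign now -1; continue with (5791/80693)
flip (5791/80693) -> (80693/5791): both odd, 5791 mod 4 = 3, 80693 mod 4 = 1, so the flip contributes +1; sign now -1
(80693/5791): 80693 mod 5791 = 5410, so (80693/5791) = (5410/5791)
factor out 2^1: 5410 = 2^1·2705; with 5791 mod 8 = 7, (2/5791) = +1; sign now -1; continue with (2705/5791)
flip (2705/5791) -> (5791/2705): both odd, 2705 mod 4 = 1, 5791 mod 4 = 3, so the flip contributes +1; sign now -1
(5791/2705): 5791 mod 2705 = 381, so (5791/2705) = (381/2705)
flip (381/2705) -> (2705/381): both odd, 381 mod 4 = 1, 2705 mod 4 = 1, so the flip contributes +1; sign now -1
(2705/381): 2705 mod 381 = 38, so (2705/381) = (38/381)
factor out 2^1: 38 = 2^1·19; with 381 mod 8 = 5, (2/381) = -1; sign now +1; continue with (19/381)
flip (19/381) -> (381/19): both odd, 19 mod 4 = 3, 381 mod 4 = 1, so the flip contributes +1; sign now +1
(381/19): 381 mod 19 = 1, so (381/19) = (1/19)
reached (1/19) = 1, so the symbol is +1

1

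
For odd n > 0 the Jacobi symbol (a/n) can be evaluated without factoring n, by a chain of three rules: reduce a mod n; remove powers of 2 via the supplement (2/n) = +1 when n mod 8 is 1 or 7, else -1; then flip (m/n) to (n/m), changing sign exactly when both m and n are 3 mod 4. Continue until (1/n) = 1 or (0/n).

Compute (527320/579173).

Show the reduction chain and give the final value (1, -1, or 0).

factor out 2^3: 527320 = 2^3·65915; with 579173 mod 8 = 5, (2/579173) = -1; sign now -1; continue with (65915/579173)
flip (65915/579173) -> (579173/65915): both odd, 65915 mod 4 = 3, 579173 mod 4 = 1, so the flip contributes +1; sign now -1
(579173/65915): 579173 mod 65915 = 51853, so (579173/65915) = (51853/65915)
flip (51853/65915) -> (65915/51853): both odd, 51853 mod 4 = 1, 65915 mod 4 = 3, so the flip contributes +1; sign now -1
(65915/51853): 65915 mod 51853 = 14062, so (65915/51853) = (14062/51853)
factor out 2^1: 14062 = 2^1·7031; with 51853 mod 8 = 5, (2/51853) = -1; sign now +1; continue with (7031/51853)
flip (7031/51853) -> (51853/7031): both odd, 7031 mod 4 = 3, 51853 mod 4 = 1, so the flip contributes +1; sign now +1
(51853/7031): 51853 mod 7031 = 2636, so (51853/7031) = (2636/7031)
factor out 2^2: 2636 = 2^2·659; with 7031 mod 8 = 7, (2/7031) = +1; sign now +1; continue with (659/7031)
flip (659/7031) -> (7031/659): both odd, 659 mod 4 = 3, 7031 mod 4 = 3, so the flip contributes -1; sign now -1
(7031/659): 7031 mod 659 = 441, so (7031/659) = (441/659)
flip (441/659) -> (659/441): both odd, 441 mod 4 = 1, 659 mod 4 = 3, so the flip contributes +1; sign now -1
(659/441): 659 mod 441 = 218, so (659/441) = (218/441)
factor out 2^1: 218 = 2^1·109; with 441 mod 8 = 1, (2/441) = +1; sign now -1; continue with (109/441)
flip (109/441) -> (441/109): both odd, 109 mod 4 = 1, 441 mod 4 = 1, so the flip contributes +1; sign now -1
(441/109): 441 mod 109 = 5, so (441/109) = (5/109)
flip (5/109) -> (109/5): both odd, 5 mod 4 = 1, 109 mod 4 = 1, so the flip contributes +1; sign now -1
(109/5): 109 mod 5 = 4, so (109/5) = (4/5)
factor out 2^2: 4 = 2^2·1; with 5 mod 8 = 5, (2/5) = -1; sign now -1; continue with (1/5)
reached (1/5) = 1, so the symbol is -1

-1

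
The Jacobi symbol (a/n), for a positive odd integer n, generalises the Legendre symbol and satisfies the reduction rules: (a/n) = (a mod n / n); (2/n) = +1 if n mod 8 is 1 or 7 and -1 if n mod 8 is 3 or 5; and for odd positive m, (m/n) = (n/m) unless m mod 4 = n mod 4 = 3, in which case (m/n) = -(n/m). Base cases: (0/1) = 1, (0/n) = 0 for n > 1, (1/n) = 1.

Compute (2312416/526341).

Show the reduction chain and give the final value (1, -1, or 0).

1

(2312416/526341) = (207052/526341)   [reduce mod 526341]
207052 = 2^2·51763; (2/526341) = -1 since 526341 mod 8 = 5, so (207052/526341) = (-1)^2·(51763/526341); sign now +1
reciprocity: (51763/526341) = +1·(526341/51763) since 51763 mod 4 = 3, 526341 mod 4 = 1; sign now +1
(526341/51763) = (8711/51763)   [reduce mod 51763]
reciprocity: (8711/51763) = -1·(51763/8711) since 8711 mod 4 = 3, 51763 mod 4 = 3; sign now -1
(51763/8711) = (8208/8711)   [reduce mod 8711]
8208 = 2^4·513; (2/8711) = +1 since 8711 mod 8 = 7, so (8208/8711) = (+1)^4·(513/8711); sign now -1
reciprocity: (513/8711) = +1·(8711/513) since 513 mod 4 = 1, 8711 mod 4 = 3; sign now -1
(8711/513) = (503/513)   [reduce mod 513]
reciprocity: (503/513) = +1·(513/503) since 503 mod 4 = 3, 513 mod 4 = 1; sign now -1
(513/503) = (10/503)   [reduce mod 503]
10 = 2^1·5; (2/503) = +1 since 503 mod 8 = 7, so (10/503) = (+1)^1·(5/503); sign now -1
reciprocity: (5/503) = +1·(503/5) since 5 mod 4 = 1, 503 mod 4 = 3; sign now -1
(503/5) = (3/5)   [reduce mod 5]
reciprocity: (3/5) = +1·(5/3) since 3 mod 4 = 3, 5 mod 4 = 1; sign now -1
(5/3) = (2/3)   [reduce mod 3]
2 = 2^1·1; (2/3) = -1 since 3 mod 8 = 3, so (2/3) = (-1)^1·(1/3); sign now +1
(1/3) = 1; final value = sign = +1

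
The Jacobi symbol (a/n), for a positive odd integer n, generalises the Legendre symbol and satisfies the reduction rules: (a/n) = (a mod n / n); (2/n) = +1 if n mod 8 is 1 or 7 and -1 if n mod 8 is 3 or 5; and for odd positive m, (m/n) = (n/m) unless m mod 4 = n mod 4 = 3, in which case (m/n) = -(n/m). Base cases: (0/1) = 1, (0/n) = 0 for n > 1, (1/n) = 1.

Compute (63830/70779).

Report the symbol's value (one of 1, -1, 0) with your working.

63830 = 2^1·31915; (2/70779) = -1 since 70779 mod 8 = 3, so (63830/70779) = (-1)^1·(31915/70779); sign now -1
reciprocity: (31915/70779) = -1·(70779/31915) since 31915 mod 4 = 3, 70779 mod 4 = 3; sign now +1
(70779/31915) = (6949/31915)   [reduce mod 31915]
reciprocity: (6949/31915) = +1·(31915/6949) since 6949 mod 4 = 1, 31915 mod 4 = 3; sign now +1
(31915/6949) = (4119/6949)   [reduce mod 6949]
reciprocity: (4119/6949) = +1·(6949/4119) since 4119 mod 4 = 3, 6949 mod 4 = 1; sign now +1
(6949/4119) = (2830/4119)   [reduce mod 4119]
2830 = 2^1·1415; (2/4119) = +1 since 4119 mod 8 = 7, so (2830/4119) = (+1)^1·(1415/4119); sign now +1
reciprocity: (1415/4119) = -1·(4119/1415) since 1415 mod 4 = 3, 4119 mod 4 = 3; sign now -1
(4119/1415) = (1289/1415)   [reduce mod 1415]
reciprocity: (1289/1415) = +1·(1415/1289) since 1289 mod 4 = 1, 1415 mod 4 = 3; sign now -1
(1415/1289) = (126/1289)   [reduce mod 1289]
126 = 2^1·63; (2/1289) = +1 since 1289 mod 8 = 1, so (126/1289) = (+1)^1·(63/1289); sign now -1
reciprocity: (63/1289) = +1·(1289/63) since 63 mod 4 = 3, 1289 mod 4 = 1; sign now -1
(1289/63) = (29/63)   [reduce mod 63]
reciprocity: (29/63) = +1·(63/29) since 29 mod 4 = 1, 63 mod 4 = 3; sign now -1
(63/29) = (5/29)   [reduce mod 29]
reciprocity: (5/29) = +1·(29/5) since 5 mod 4 = 1, 29 mod 4 = 1; sign now -1
(29/5) = (4/5)   [reduce mod 5]
4 = 2^2·1; (2/5) = -1 since 5 mod 8 = 5, so (4/5) = (-1)^2·(1/5); sign now -1
(1/5) = 1; final value = sign = -1

-1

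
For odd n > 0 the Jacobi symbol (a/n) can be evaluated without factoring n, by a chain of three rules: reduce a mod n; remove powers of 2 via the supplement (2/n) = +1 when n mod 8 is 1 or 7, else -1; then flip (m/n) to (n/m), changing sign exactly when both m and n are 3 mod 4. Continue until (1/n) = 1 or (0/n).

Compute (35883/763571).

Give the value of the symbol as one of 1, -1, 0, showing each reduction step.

flip (35883/763571) -> (763571/35883): both odd, 35883 mod 4 = 3, 763571 mod 4 = 3, so the flip contributes -1; sign now -1
(763571/35883): 763571 mod 35883 = 10028, so (763571/35883) = (10028/35883)
factor out 2^2: 10028 = 2^2·2507; with 35883 mod 8 = 3, (2/35883) = -1; sign now -1; continue with (2507/35883)
flip (2507/35883) -> (35883/2507): both odd, 2507 mod 4 = 3, 35883 mod 4 = 3, so the flip contributes -1; sign now +1
(35883/2507): 35883 mod 2507 = 785, so (35883/2507) = (785/2507)
flip (785/2507) -> (2507/785): both odd, 785 mod 4 = 1, 2507 mod 4 = 3, so the flip contributes +1; sign now +1
(2507/785): 2507 mod 785 = 152, so (2507/785) = (152/785)
factor out 2^3: 152 = 2^3·19; with 785 mod 8 = 1, (2/785) = +1; sign now +1; continue with (19/785)
flip (19/785) -> (785/19): both odd, 19 mod 4 = 3, 785 mod 4 = 1, so the flip contributes +1; sign now +1
(785/19): 785 mod 19 = 6, so (785/19) = (6/19)
factor out 2^1: 6 = 2^1·3; with 19 mod 8 = 3, (2/19) = -1; sign now -1; continue with (3/19)
flip (3/19) -> (19/3): both odd, 3 mod 4 = 3, 19 mod 4 = 3, so the flip contributes -1; sign now +1
(19/3): 19 mod 3 = 1, so (19/3) = (1/3)
reached (1/3) = 1, so the symbol is +1

1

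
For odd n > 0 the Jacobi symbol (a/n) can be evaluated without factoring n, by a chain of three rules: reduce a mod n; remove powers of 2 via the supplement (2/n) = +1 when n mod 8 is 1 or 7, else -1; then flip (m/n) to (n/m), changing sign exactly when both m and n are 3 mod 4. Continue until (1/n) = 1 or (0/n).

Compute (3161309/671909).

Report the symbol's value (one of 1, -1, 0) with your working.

(3161309/671909) = (473673/671909)   [reduce mod 671909]
reciprocity: (473673/671909) = +1·(671909/473673) since 473673 mod 4 = 1, 671909 mod 4 = 1; sign now +1
(671909/473673) = (198236/473673)   [reduce mod 473673]
198236 = 2^2·49559; (2/473673) = +1 since 473673 mod 8 = 1, so (198236/473673) = (+1)^2·(49559/473673); sign now +1
reciprocity: (49559/473673) = +1·(473673/49559) since 49559 mod 4 = 3, 473673 mod 4 = 1; sign now +1
(473673/49559) = (27642/49559)   [reduce mod 49559]
27642 = 2^1·13821; (2/49559) = +1 since 49559 mod 8 = 7, so (27642/49559) = (+1)^1·(13821/49559); sign now +1
reciprocity: (13821/49559) = +1·(49559/13821) since 13821 mod 4 = 1, 49559 mod 4 = 3; sign now +1
(49559/13821) = (8096/13821)   [reduce mod 13821]
8096 = 2^5·253; (2/13821) = -1 since 13821 mod 8 = 5, so (8096/13821) = (-1)^5·(253/13821); sign now -1
reciprocity: (253/13821) = +1·(13821/253) since 253 mod 4 = 1, 13821 mod 4 = 1; sign now -1
(13821/253) = (159/253)   [reduce mod 253]
reciprocity: (159/253) = +1·(253/159) since 159 mod 4 = 3, 253 mod 4 = 1; sign now -1
(253/159) = (94/159)   [reduce mod 159]
94 = 2^1·47; (2/159) = +1 since 159 mod 8 = 7, so (94/159) = (+1)^1·(47/159); sign now -1
reciprocity: (47/159) = -1·(159/47) since 47 mod 4 = 3, 159 mod 4 = 3; sign now +1
(159/47) = (18/47)   [reduce mod 47]
18 = 2^1·9; (2/47) = +1 since 47 mod 8 = 7, so (18/47) = (+1)^1·(9/47); sign now +1
reciprocity: (9/47) = +1·(47/9) since 9 mod 4 = 1, 47 mod 4 = 3; sign now +1
(47/9) = (2/9)   [reduce mod 9]
2 = 2^1·1; (2/9) = +1 since 9 mod 8 = 1, so (2/9) = (+1)^1·(1/9); sign now +1
(1/9) = 1; final value = sign = +1

1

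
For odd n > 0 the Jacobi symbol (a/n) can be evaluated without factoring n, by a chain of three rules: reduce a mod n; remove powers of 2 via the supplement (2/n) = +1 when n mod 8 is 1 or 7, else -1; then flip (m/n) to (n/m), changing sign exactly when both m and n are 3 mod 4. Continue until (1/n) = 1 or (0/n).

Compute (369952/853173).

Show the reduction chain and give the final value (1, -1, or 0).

369952 = 2^5·11561; (2/853173) = -1 since 853173 mod 8 = 5, so (369952/853173) = (-1)^5·(11561/853173); sign now -1
reciprocity: (11561/853173) = +1·(853173/11561) since 11561 mod 4 = 1, 853173 mod 4 = 1; sign now -1
(853173/11561) = (9220/11561)   [reduce mod 11561]
9220 = 2^2·2305; (2/11561) = +1 since 11561 mod 8 = 1, so (9220/11561) = (+1)^2·(2305/11561); sign now -1
reciprocity: (2305/11561) = +1·(11561/2305) since 2305 mod 4 = 1, 11561 mod 4 = 1; sign now -1
(11561/2305) = (36/2305)   [reduce mod 2305]
36 = 2^2·9; (2/2305) = +1 since 2305 mod 8 = 1, so (36/2305) = (+1)^2·(9/2305); sign now -1
reciprocity: (9/2305) = +1·(2305/9) since 9 mod 4 = 1, 2305 mod 4 = 1; sign now -1
(2305/9) = (1/9)   [reduce mod 9]
(1/9) = 1; final value = sign = -1

-1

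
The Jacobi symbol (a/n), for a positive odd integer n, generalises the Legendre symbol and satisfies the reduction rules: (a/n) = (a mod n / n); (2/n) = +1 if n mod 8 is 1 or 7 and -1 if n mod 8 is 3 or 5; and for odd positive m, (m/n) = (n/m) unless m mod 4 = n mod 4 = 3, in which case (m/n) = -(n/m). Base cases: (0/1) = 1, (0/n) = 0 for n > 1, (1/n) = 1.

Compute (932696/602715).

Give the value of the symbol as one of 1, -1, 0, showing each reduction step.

0

(932696/602715): 932696 mod 602715 = 329981, so (932696/602715) = (329981/602715)
flip (329981/602715) -> (602715/329981): both odd, 329981 mod 4 = 1, 602715 mod 4 = 3, so the flip contributes +1; sign now +1
(602715/329981): 602715 mod 329981 = 272734, so (602715/329981) = (272734/329981)
factor out 2^1: 272734 = 2^1·136367; with 329981 mod 8 = 5, (2/329981) = -1; sign now -1; continue with (136367/329981)
flip (136367/329981) -> (329981/136367): both odd, 136367 mod 4 = 3, 329981 mod 4 = 1, so the flip contributes +1; sign now -1
(329981/136367): 329981 mod 136367 = 57247, so (329981/136367) = (57247/136367)
flip (57247/136367) -> (136367/57247): both odd, 57247 mod 4 = 3, 136367 mod 4 = 3, so the flip contributes -1; sign now +1
(136367/57247): 136367 mod 57247 = 21873, so (136367/57247) = (21873/57247)
flip (21873/57247) -> (57247/21873): both odd, 21873 mod 4 = 1, 57247 mod 4 = 3, so the flip contributes +1; sign now +1
(57247/21873): 57247 mod 21873 = 13501, so (57247/21873) = (13501/21873)
flip (13501/21873) -> (21873/13501): both odd, 13501 mod 4 = 1, 21873 mod 4 = 1, so the flip contributes +1; sign now +1
(21873/13501): 21873 mod 13501 = 8372, so (21873/13501) = (8372/13501)
factor out 2^2: 8372 = 2^2·2093; with 13501 mod 8 = 5, (2/13501) = -1; sign now +1; continue with (2093/13501)
flip (2093/13501) -> (13501/2093): both odd, 2093 mod 4 = 1, 13501 mod 4 = 1, so the flip contributes +1; sign now +1
(13501/2093): 13501 mod 2093 = 943, so (13501/2093) = (943/2093)
flip (943/2093) -> (2093/943): both odd, 943 mod 4 = 3, 2093 mod 4 = 1, so the flip contributes +1; sign now +1
(2093/943): 2093 mod 943 = 207, so (2093/943) = (207/943)
flip (207/943) -> (943/207): both odd, 207 mod 4 = 3, 943 mod 4 = 3, so the flip contributes -1; sign now -1
(943/207): 943 mod 207 = 115, so (943/207) = (115/207)
flip (115/207) -> (207/115): both odd, 115 mod 4 = 3, 207 mod 4 = 3, so the flip contributes -1; sign now +1
(207/115): 207 mod 115 = 92, so (207/115) = (92/115)
factor out 2^2: 92 = 2^2·23; with 115 mod 8 = 3, (2/115) = -1; sign now +1; continue with (23/115)
flip (23/115) -> (115/23): both odd, 23 mod 4 = 3, 115 mod 4 = 3, so the flip contributes -1; sign now -1
(115/23): 115 mod 23 = 0, so (115/23) = (0/23)
reached (0/23); gcd(a, n) > 1, so (0/23) = 0 and the symbol is 0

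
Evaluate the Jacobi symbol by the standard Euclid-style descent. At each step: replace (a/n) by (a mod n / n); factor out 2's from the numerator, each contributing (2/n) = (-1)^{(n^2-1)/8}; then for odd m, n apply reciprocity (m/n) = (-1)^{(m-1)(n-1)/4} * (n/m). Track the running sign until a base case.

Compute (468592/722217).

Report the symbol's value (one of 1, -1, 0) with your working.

468592 = 2^4·29287; (2/722217) = +1 since 722217 mod 8 = 1, so (468592/722217) = (+1)^4·(29287/722217); sign now +1
reciprocity: (29287/722217) = +1·(722217/29287) since 29287 mod 4 = 3, 722217 mod 4 = 1; sign now +1
(722217/29287) = (19329/29287)   [reduce mod 29287]
reciprocity: (19329/29287) = +1·(29287/19329) since 19329 mod 4 = 1, 29287 mod 4 = 3; sign now +1
(29287/19329) = (9958/19329)   [reduce mod 19329]
9958 = 2^1·4979; (2/19329) = +1 since 19329 mod 8 = 1, so (9958/19329) = (+1)^1·(4979/19329); sign now +1
reciprocity: (4979/19329) = +1·(19329/4979) since 4979 mod 4 = 3, 19329 mod 4 = 1; sign now +1
(19329/4979) = (4392/4979)   [reduce mod 4979]
4392 = 2^3·549; (2/4979) = -1 since 4979 mod 8 = 3, so (4392/4979) = (-1)^3·(549/4979); sign now -1
reciprocity: (549/4979) = +1·(4979/549) since 549 mod 4 = 1, 4979 mod 4 = 3; sign now -1
(4979/549) = (38/549)   [reduce mod 549]
38 = 2^1·19; (2/549) = -1 since 549 mod 8 = 5, so (38/549) = (-1)^1·(19/549); sign now +1
reciprocity: (19/549) = +1·(549/19) since 19 mod 4 = 3, 549 mod 4 = 1; sign now +1
(549/19) = (17/19)   [reduce mod 19]
reciprocity: (17/19) = +1·(19/17) since 17 mod 4 = 1, 19 mod 4 = 3; sign now +1
(19/17) = (2/17)   [reduce mod 17]
2 = 2^1·1; (2/17) = +1 since 17 mod 8 = 1, so (2/17) = (+1)^1·(1/17); sign now +1
(1/17) = 1; final value = sign = +1

1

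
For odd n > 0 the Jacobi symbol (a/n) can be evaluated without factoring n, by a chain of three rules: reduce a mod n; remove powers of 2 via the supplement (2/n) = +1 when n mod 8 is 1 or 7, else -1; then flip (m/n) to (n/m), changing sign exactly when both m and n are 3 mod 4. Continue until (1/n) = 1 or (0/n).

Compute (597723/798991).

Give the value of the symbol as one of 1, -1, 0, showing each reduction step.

reciprocity: (597723/798991) = -1·(798991/597723) since 597723 mod 4 = 3, 798991 mod 4 = 3; sign now -1
(798991/597723) = (201268/597723)   [reduce mod 597723]
201268 = 2^2·50317; (2/597723) = -1 since 597723 mod 8 = 3, so (201268/597723) = (-1)^2·(50317/597723); sign now -1
reciprocity: (50317/597723) = +1·(597723/50317) since 50317 mod 4 = 1, 597723 mod 4 = 3; sign now -1
(597723/50317) = (44236/50317)   [reduce mod 50317]
44236 = 2^2·11059; (2/50317) = -1 since 50317 mod 8 = 5, so (44236/50317) = (-1)^2·(11059/50317); sign now -1
reciprocity: (11059/50317) = +1·(50317/11059) since 11059 mod 4 = 3, 50317 mod 4 = 1; sign now -1
(50317/11059) = (6081/11059)   [reduce mod 11059]
reciprocity: (6081/11059) = +1·(11059/6081) since 6081 mod 4 = 1, 11059 mod 4 = 3; sign now -1
(11059/6081) = (4978/6081)   [reduce mod 6081]
4978 = 2^1·2489; (2/6081) = +1 since 6081 mod 8 = 1, so (4978/6081) = (+1)^1·(2489/6081); sign now -1
reciprocity: (2489/6081) = +1·(6081/2489) since 2489 mod 4 = 1, 6081 mod 4 = 1; sign now -1
(6081/2489) = (1103/2489)   [reduce mod 2489]
reciprocity: (1103/2489) = +1·(2489/1103) since 1103 mod 4 = 3, 2489 mod 4 = 1; sign now -1
(2489/1103) = (283/1103)   [reduce mod 1103]
reciprocity: (283/1103) = -1·(1103/283) since 283 mod 4 = 3, 1103 mod 4 = 3; sign now +1
(1103/283) = (254/283)   [reduce mod 283]
254 = 2^1·127; (2/283) = -1 since 283 mod 8 = 3, so (254/283) = (-1)^1·(127/283); sign now -1
reciprocity: (127/283) = -1·(283/127) since 127 mod 4 = 3, 283 mod 4 = 3; sign now +1
(283/127) = (29/127)   [reduce mod 127]
reciprocity: (29/127) = +1·(127/29) since 29 mod 4 = 1, 127 mod 4 = 3; sign now +1
(127/29) = (11/29)   [reduce mod 29]
reciprocity: (11/29) = +1·(29/11) since 11 mod 4 = 3, 29 mod 4 = 1; sign now +1
(29/11) = (7/11)   [reduce mod 11]
reciprocity: (7/11) = -1·(11/7) since 7 mod 4 = 3, 11 mod 4 = 3; sign now -1
(11/7) = (4/7)   [reduce mod 7]
4 = 2^2·1; (2/7) = +1 since 7 mod 8 = 7, so (4/7) = (+1)^2·(1/7); sign now -1
(1/7) = 1; final value = sign = -1

-1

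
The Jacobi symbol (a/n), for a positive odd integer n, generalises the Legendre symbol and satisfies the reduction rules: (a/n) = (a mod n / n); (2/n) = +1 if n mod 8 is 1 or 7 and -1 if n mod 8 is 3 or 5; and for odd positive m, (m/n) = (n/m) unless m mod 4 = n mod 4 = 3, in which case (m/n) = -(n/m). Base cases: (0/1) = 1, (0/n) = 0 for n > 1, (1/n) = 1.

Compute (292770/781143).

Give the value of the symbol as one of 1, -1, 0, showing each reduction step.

0

292770 = 2^1·146385; (2/781143) = +1 since 781143 mod 8 = 7, so (292770/781143) = (+1)^1·(146385/781143); sign now +1
reciprocity: (146385/781143) = +1·(781143/146385) since 146385 mod 4 = 1, 781143 mod 4 = 3; sign now +1
(781143/146385) = (49218/146385)   [reduce mod 146385]
49218 = 2^1·24609; (2/146385) = +1 since 146385 mod 8 = 1, so (49218/146385) = (+1)^1·(24609/146385); sign now +1
reciprocity: (24609/146385) = +1·(146385/24609) since 24609 mod 4 = 1, 146385 mod 4 = 1; sign now +1
(146385/24609) = (23340/24609)   [reduce mod 24609]
23340 = 2^2·5835; (2/24609) = +1 since 24609 mod 8 = 1, so (23340/24609) = (+1)^2·(5835/24609); sign now +1
reciprocity: (5835/24609) = +1·(24609/5835) since 5835 mod 4 = 3, 24609 mod 4 = 1; sign now +1
(24609/5835) = (1269/5835)   [reduce mod 5835]
reciprocity: (1269/5835) = +1·(5835/1269) since 1269 mod 4 = 1, 5835 mod 4 = 3; sign now +1
(5835/1269) = (759/1269)   [reduce mod 1269]
reciprocity: (759/1269) = +1·(1269/759) since 759 mod 4 = 3, 1269 mod 4 = 1; sign now +1
(1269/759) = (510/759)   [reduce mod 759]
510 = 2^1·255; (2/759) = +1 since 759 mod 8 = 7, so (510/759) = (+1)^1·(255/759); sign now +1
reciprocity: (255/759) = -1·(759/255) since 255 mod 4 = 3, 759 mod 4 = 3; sign now -1
(759/255) = (249/255)   [reduce mod 255]
reciprocity: (249/255) = +1·(255/249) since 249 mod 4 = 1, 255 mod 4 = 3; sign now -1
(255/249) = (6/249)   [reduce mod 249]
6 = 2^1·3; (2/249) = +1 since 249 mod 8 = 1, so (6/249) = (+1)^1·(3/249); sign now -1
reciprocity: (3/249) = +1·(249/3) since 3 mod 4 = 3, 249 mod 4 = 1; sign now -1
(249/3) = (0/3)   [reduce mod 3]
(0/3) = 0   [gcd(a, n) > 1]; final value = 0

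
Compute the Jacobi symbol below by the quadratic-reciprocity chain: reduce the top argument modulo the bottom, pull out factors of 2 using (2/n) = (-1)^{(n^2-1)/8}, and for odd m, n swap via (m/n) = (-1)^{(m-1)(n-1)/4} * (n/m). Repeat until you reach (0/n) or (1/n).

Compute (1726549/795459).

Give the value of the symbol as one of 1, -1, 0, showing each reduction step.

(1726549/795459): 1726549 mod 795459 = 135631, so (1726549/795459) = (135631/795459)
flip (135631/795459) -> (795459/135631): both odd, 135631 mod 4 = 3, 795459 mod 4 = 3, so the flip contributes -1; sign now -1
(795459/135631): 795459 mod 135631 = 117304, so (795459/135631) = (117304/135631)
factor out 2^3: 117304 = 2^3·14663; with 135631 mod 8 = 7, (2/135631) = +1; sign now -1; continue with (14663/135631)
flip (14663/135631) -> (135631/14663): both odd, 14663 mod 4 = 3, 135631 mod 4 = 3, so the flip contributes -1; sign now +1
(135631/14663): 135631 mod 14663 = 3664, so (135631/14663) = (3664/14663)
factor out 2^4: 3664 = 2^4·229; with 14663 mod 8 = 7, (2/14663) = +1; sign now +1; continue with (229/14663)
flip (229/14663) -> (14663/229): both odd, 229 mod 4 = 1, 14663 mod 4 = 3, so the flip contributes +1; sign now +1
(14663/229): 14663 mod 229 = 7, so (14663/229) = (7/229)
flip (7/229) -> (229/7): both odd, 7 mod 4 = 3, 229 mod 4 = 1, so the flip contributes +1; sign now +1
(229/7): 229 mod 7 = 5, so (229/7) = (5/7)
flip (5/7) -> (7/5): both odd, 5 mod 4 = 1, 7 mod 4 = 3, so the flip contributes +1; sign now +1
(7/5): 7 mod 5 = 2, so (7/5) = (2/5)
factor out 2^1: 2 = 2^1·1; with 5 mod 8 = 5, (2/5) = -1; sign now -1; continue with (1/5)
reached (1/5) = 1, so the symbol is -1

-1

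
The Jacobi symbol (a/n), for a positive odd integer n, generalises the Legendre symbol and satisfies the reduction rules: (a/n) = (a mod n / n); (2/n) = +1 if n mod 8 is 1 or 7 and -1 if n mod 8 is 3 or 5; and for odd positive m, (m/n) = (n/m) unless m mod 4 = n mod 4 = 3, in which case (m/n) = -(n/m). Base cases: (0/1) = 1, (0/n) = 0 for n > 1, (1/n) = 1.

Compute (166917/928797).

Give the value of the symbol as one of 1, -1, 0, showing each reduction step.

flip (166917/928797) -> (928797/166917): both odd, 166917 mod 4 = 1, 928797 mod 4 = 1, so the flip contributes +1; sign now +1
(928797/166917): 928797 mod 166917 = 94212, so (928797/166917) = (94212/166917)
factor out 2^2: 94212 = 2^2·23553; with 166917 mod 8 = 5, (2/166917) = -1; sign now +1; continue with (23553/166917)
flip (23553/166917) -> (166917/23553): both odd, 23553 mod 4 = 1, 166917 mod 4 = 1, so the flip contributes +1; sign now +1
(166917/23553): 166917 mod 23553 = 2046, so (166917/23553) = (2046/23553)
factor out 2^1: 2046 = 2^1·1023; with 23553 mod 8 = 1, (2/23553) = +1; sign now +1; continue with (1023/23553)
flip (1023/23553) -> (23553/1023): both odd, 1023 mod 4 = 3, 23553 mod 4 = 1, so the flip contributes +1; sign now +1
(23553/1023): 23553 mod 1023 = 24, so (23553/1023) = (24/1023)
factor out 2^3: 24 = 2^3·3; with 1023 mod 8 = 7, (2/1023) = +1; sign now +1; continue with (3/1023)
flip (3/1023) -> (1023/3): both odd, 3 mod 4 = 3, 1023 mod 4 = 3, so the flip contributes -1; sign now -1
(1023/3): 1023 mod 3 = 0, so (1023/3) = (0/3)
reached (0/3); gcd(a, n) > 1, so (0/3) = 0 and the symbol is 0

0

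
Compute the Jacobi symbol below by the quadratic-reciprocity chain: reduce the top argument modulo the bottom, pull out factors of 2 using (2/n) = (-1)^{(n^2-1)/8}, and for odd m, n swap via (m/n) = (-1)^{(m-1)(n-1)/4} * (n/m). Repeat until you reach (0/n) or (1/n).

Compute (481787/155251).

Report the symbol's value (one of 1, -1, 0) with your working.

1

(481787/155251) = (16034/155251)   [reduce mod 155251]
16034 = 2^1·8017; (2/155251) = -1 since 155251 mod 8 = 3, so (16034/155251) = (-1)^1·(8017/155251); sign now -1
reciprocity: (8017/155251) = +1·(155251/8017) since 8017 mod 4 = 1, 155251 mod 4 = 3; sign now -1
(155251/8017) = (2928/8017)   [reduce mod 8017]
2928 = 2^4·183; (2/8017) = +1 since 8017 mod 8 = 1, so (2928/8017) = (+1)^4·(183/8017); sign now -1
reciprocity: (183/8017) = +1·(8017/183) since 183 mod 4 = 3, 8017 mod 4 = 1; sign now -1
(8017/183) = (148/183)   [reduce mod 183]
148 = 2^2·37; (2/183) = +1 since 183 mod 8 = 7, so (148/183) = (+1)^2·(37/183); sign now -1
reciprocity: (37/183) = +1·(183/37) since 37 mod 4 = 1, 183 mod 4 = 3; sign now -1
(183/37) = (35/37)   [reduce mod 37]
reciprocity: (35/37) = +1·(37/35) since 35 mod 4 = 3, 37 mod 4 = 1; sign now -1
(37/35) = (2/35)   [reduce mod 35]
2 = 2^1·1; (2/35) = -1 since 35 mod 8 = 3, so (2/35) = (-1)^1·(1/35); sign now +1
(1/35) = 1; final value = sign = +1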